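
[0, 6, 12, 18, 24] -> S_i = 0 + 6*i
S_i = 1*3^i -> [1, 3, 9, 27, 81]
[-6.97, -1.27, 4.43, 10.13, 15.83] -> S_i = -6.97 + 5.70*i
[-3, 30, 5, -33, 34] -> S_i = Random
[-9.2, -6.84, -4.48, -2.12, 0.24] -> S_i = -9.20 + 2.36*i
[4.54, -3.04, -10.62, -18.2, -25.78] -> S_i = 4.54 + -7.58*i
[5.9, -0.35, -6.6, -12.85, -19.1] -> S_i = 5.90 + -6.25*i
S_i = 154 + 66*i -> [154, 220, 286, 352, 418]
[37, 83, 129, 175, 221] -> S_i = 37 + 46*i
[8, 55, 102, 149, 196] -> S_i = 8 + 47*i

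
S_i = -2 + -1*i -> [-2, -3, -4, -5, -6]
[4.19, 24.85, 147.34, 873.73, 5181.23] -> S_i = 4.19*5.93^i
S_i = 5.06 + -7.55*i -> [5.06, -2.49, -10.04, -17.59, -25.14]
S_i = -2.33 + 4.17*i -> [-2.33, 1.84, 6.01, 10.18, 14.35]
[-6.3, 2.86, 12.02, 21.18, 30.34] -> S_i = -6.30 + 9.16*i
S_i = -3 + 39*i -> [-3, 36, 75, 114, 153]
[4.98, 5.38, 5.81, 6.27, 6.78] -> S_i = 4.98*1.08^i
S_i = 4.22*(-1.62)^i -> [4.22, -6.84, 11.07, -17.94, 29.07]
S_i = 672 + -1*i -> [672, 671, 670, 669, 668]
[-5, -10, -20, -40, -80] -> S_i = -5*2^i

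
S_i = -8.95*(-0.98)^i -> [-8.95, 8.77, -8.6, 8.42, -8.26]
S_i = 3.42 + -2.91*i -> [3.42, 0.51, -2.4, -5.31, -8.22]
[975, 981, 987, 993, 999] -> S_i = 975 + 6*i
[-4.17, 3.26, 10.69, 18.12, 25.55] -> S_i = -4.17 + 7.43*i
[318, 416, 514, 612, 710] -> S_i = 318 + 98*i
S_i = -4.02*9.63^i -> [-4.02, -38.71, -372.8, -3590.09, -34572.53]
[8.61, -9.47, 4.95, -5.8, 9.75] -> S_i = Random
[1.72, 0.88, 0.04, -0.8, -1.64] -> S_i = 1.72 + -0.84*i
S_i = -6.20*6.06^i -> [-6.2, -37.57, -227.69, -1379.78, -8361.46]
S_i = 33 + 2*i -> [33, 35, 37, 39, 41]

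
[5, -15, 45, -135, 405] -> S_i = 5*-3^i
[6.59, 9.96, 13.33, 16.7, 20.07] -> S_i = 6.59 + 3.37*i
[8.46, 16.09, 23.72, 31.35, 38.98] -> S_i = 8.46 + 7.63*i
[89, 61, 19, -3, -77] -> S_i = Random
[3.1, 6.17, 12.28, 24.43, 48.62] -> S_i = 3.10*1.99^i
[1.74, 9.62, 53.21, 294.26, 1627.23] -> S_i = 1.74*5.53^i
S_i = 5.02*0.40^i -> [5.02, 2.01, 0.8, 0.32, 0.13]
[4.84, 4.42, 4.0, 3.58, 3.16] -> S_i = 4.84 + -0.42*i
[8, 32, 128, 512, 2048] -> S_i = 8*4^i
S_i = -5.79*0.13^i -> [-5.79, -0.75, -0.1, -0.01, -0.0]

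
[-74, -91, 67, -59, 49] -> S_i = Random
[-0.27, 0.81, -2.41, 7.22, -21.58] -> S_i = -0.27*(-2.99)^i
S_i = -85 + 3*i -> [-85, -82, -79, -76, -73]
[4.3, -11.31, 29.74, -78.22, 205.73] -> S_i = 4.30*(-2.63)^i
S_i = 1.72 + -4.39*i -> [1.72, -2.67, -7.06, -11.45, -15.84]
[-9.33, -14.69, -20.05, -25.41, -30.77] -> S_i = -9.33 + -5.36*i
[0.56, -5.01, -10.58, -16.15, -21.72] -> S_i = 0.56 + -5.57*i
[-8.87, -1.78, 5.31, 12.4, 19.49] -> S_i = -8.87 + 7.09*i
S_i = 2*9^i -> [2, 18, 162, 1458, 13122]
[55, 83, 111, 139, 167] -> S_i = 55 + 28*i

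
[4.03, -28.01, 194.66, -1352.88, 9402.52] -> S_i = 4.03*(-6.95)^i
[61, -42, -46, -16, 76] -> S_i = Random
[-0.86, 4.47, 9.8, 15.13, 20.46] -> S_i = -0.86 + 5.33*i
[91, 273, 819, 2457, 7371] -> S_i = 91*3^i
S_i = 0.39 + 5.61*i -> [0.39, 6.0, 11.61, 17.22, 22.83]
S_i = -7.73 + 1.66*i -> [-7.73, -6.07, -4.41, -2.75, -1.09]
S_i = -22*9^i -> [-22, -198, -1782, -16038, -144342]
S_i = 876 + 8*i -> [876, 884, 892, 900, 908]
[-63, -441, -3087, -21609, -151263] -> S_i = -63*7^i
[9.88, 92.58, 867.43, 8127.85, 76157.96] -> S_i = 9.88*9.37^i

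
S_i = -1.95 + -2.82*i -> [-1.95, -4.77, -7.59, -10.41, -13.23]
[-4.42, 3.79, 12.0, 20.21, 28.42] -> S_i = -4.42 + 8.21*i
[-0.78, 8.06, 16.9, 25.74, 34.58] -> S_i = -0.78 + 8.84*i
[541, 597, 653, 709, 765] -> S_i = 541 + 56*i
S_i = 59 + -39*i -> [59, 20, -19, -58, -97]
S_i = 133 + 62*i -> [133, 195, 257, 319, 381]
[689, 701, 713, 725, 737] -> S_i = 689 + 12*i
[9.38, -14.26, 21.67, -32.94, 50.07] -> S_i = 9.38*(-1.52)^i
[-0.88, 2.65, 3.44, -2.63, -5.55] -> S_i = Random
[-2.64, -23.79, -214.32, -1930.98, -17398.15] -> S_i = -2.64*9.01^i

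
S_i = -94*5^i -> [-94, -470, -2350, -11750, -58750]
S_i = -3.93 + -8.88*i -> [-3.93, -12.81, -21.69, -30.57, -39.45]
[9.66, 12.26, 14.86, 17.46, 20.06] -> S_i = 9.66 + 2.60*i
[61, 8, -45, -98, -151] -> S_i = 61 + -53*i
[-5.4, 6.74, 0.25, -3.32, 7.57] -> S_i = Random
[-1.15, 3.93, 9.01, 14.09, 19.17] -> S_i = -1.15 + 5.08*i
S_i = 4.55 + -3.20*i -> [4.55, 1.35, -1.85, -5.05, -8.25]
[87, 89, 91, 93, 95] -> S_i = 87 + 2*i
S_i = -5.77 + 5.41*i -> [-5.77, -0.36, 5.05, 10.46, 15.87]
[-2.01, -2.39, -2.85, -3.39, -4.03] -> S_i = -2.01*1.19^i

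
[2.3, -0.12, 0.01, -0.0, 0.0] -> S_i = 2.30*(-0.05)^i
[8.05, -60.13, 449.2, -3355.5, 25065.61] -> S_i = 8.05*(-7.47)^i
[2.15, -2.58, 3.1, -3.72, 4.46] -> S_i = 2.15*(-1.20)^i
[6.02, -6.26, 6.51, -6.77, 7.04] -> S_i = 6.02*(-1.04)^i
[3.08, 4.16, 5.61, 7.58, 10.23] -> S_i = 3.08*1.35^i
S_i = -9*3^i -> [-9, -27, -81, -243, -729]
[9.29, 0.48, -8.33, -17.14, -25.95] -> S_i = 9.29 + -8.81*i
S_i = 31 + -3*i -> [31, 28, 25, 22, 19]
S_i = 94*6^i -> [94, 564, 3384, 20304, 121824]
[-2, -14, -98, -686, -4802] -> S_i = -2*7^i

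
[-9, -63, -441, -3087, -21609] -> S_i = -9*7^i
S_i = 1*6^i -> [1, 6, 36, 216, 1296]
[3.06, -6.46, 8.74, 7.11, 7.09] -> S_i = Random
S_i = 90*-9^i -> [90, -810, 7290, -65610, 590490]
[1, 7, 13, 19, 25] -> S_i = 1 + 6*i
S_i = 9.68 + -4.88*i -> [9.68, 4.8, -0.08, -4.96, -9.84]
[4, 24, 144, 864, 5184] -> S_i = 4*6^i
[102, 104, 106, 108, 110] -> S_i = 102 + 2*i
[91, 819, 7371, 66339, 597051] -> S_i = 91*9^i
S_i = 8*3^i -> [8, 24, 72, 216, 648]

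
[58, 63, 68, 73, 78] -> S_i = 58 + 5*i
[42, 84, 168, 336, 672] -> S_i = 42*2^i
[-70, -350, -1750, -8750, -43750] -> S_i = -70*5^i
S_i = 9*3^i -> [9, 27, 81, 243, 729]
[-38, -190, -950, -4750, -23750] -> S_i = -38*5^i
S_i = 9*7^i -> [9, 63, 441, 3087, 21609]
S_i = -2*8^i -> [-2, -16, -128, -1024, -8192]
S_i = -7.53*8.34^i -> [-7.53, -62.8, -523.75, -4368.11, -36430.0]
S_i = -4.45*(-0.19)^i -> [-4.45, 0.85, -0.16, 0.03, -0.01]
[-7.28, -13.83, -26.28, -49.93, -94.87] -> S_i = -7.28*1.90^i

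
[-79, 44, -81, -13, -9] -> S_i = Random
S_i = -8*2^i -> [-8, -16, -32, -64, -128]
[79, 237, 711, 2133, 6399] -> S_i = 79*3^i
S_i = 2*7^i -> [2, 14, 98, 686, 4802]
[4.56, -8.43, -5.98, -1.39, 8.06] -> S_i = Random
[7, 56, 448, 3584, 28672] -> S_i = 7*8^i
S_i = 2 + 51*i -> [2, 53, 104, 155, 206]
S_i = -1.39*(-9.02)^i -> [-1.39, 12.54, -113.09, 1020.08, -9201.13]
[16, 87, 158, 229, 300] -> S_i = 16 + 71*i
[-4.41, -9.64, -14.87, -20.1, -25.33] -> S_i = -4.41 + -5.23*i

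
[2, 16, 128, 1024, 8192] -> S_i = 2*8^i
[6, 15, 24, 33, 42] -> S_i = 6 + 9*i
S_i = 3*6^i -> [3, 18, 108, 648, 3888]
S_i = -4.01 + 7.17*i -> [-4.01, 3.16, 10.33, 17.5, 24.67]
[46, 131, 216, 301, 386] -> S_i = 46 + 85*i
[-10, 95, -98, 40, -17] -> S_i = Random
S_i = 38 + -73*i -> [38, -35, -108, -181, -254]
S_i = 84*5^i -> [84, 420, 2100, 10500, 52500]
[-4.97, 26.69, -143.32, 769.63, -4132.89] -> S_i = -4.97*(-5.37)^i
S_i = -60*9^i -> [-60, -540, -4860, -43740, -393660]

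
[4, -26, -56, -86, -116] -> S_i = 4 + -30*i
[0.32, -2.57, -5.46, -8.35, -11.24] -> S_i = 0.32 + -2.89*i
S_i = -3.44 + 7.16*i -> [-3.44, 3.72, 10.88, 18.04, 25.2]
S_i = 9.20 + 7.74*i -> [9.2, 16.94, 24.68, 32.42, 40.16]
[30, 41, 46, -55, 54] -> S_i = Random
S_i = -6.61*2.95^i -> [-6.61, -19.5, -57.52, -169.69, -500.6]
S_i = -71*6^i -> [-71, -426, -2556, -15336, -92016]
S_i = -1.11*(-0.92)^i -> [-1.11, 1.02, -0.94, 0.86, -0.8]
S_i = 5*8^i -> [5, 40, 320, 2560, 20480]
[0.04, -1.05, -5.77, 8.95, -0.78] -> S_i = Random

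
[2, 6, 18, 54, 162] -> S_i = 2*3^i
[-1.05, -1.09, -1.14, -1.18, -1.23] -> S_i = -1.05*1.04^i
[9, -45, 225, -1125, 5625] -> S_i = 9*-5^i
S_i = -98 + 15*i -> [-98, -83, -68, -53, -38]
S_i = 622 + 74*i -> [622, 696, 770, 844, 918]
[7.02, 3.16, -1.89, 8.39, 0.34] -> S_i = Random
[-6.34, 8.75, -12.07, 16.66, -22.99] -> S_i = -6.34*(-1.38)^i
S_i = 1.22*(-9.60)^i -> [1.22, -11.71, 112.44, -1079.38, 10362.03]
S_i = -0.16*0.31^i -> [-0.16, -0.05, -0.02, -0.0, -0.0]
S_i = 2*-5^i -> [2, -10, 50, -250, 1250]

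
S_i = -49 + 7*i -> [-49, -42, -35, -28, -21]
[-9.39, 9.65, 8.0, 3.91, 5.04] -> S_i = Random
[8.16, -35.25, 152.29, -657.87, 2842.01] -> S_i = 8.16*(-4.32)^i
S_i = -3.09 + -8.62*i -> [-3.09, -11.71, -20.33, -28.95, -37.57]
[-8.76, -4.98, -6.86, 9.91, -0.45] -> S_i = Random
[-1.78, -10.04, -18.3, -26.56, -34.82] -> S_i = -1.78 + -8.26*i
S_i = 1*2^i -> [1, 2, 4, 8, 16]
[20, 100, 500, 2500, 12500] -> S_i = 20*5^i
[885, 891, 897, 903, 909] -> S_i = 885 + 6*i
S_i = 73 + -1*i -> [73, 72, 71, 70, 69]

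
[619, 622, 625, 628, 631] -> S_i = 619 + 3*i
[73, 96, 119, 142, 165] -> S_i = 73 + 23*i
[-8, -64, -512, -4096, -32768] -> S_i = -8*8^i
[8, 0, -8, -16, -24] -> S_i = 8 + -8*i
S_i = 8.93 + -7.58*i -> [8.93, 1.35, -6.23, -13.81, -21.39]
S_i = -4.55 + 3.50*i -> [-4.55, -1.05, 2.45, 5.95, 9.45]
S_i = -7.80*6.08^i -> [-7.8, -47.42, -288.34, -1753.09, -10658.81]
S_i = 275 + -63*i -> [275, 212, 149, 86, 23]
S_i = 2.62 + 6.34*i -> [2.62, 8.96, 15.3, 21.64, 27.98]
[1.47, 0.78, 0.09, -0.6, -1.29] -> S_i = 1.47 + -0.69*i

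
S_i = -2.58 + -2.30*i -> [-2.58, -4.88, -7.18, -9.48, -11.78]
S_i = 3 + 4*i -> [3, 7, 11, 15, 19]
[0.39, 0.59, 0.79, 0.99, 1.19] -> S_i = 0.39 + 0.20*i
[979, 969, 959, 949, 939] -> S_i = 979 + -10*i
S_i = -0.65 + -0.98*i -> [-0.65, -1.63, -2.61, -3.59, -4.57]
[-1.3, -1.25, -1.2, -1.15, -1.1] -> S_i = -1.30*0.96^i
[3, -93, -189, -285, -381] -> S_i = 3 + -96*i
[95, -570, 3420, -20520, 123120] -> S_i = 95*-6^i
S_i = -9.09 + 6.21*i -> [-9.09, -2.88, 3.33, 9.54, 15.75]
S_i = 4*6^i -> [4, 24, 144, 864, 5184]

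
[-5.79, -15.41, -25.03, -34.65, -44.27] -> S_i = -5.79 + -9.62*i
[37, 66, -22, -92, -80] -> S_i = Random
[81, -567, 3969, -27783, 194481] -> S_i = 81*-7^i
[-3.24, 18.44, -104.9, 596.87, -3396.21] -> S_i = -3.24*(-5.69)^i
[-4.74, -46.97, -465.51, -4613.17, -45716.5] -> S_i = -4.74*9.91^i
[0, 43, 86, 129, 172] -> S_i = 0 + 43*i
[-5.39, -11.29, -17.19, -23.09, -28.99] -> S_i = -5.39 + -5.90*i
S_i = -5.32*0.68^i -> [-5.32, -3.62, -2.46, -1.67, -1.14]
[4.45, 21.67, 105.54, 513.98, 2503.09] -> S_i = 4.45*4.87^i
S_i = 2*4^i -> [2, 8, 32, 128, 512]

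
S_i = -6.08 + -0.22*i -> [-6.08, -6.3, -6.52, -6.74, -6.96]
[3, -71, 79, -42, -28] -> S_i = Random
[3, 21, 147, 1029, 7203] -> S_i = 3*7^i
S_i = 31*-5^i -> [31, -155, 775, -3875, 19375]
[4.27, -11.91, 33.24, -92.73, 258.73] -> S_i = 4.27*(-2.79)^i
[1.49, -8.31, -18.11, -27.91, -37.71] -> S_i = 1.49 + -9.80*i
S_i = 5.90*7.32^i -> [5.9, 43.19, 316.14, 2314.12, 16939.33]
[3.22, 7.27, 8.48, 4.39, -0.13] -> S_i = Random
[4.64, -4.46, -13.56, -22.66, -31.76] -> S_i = 4.64 + -9.10*i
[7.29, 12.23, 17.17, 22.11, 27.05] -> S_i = 7.29 + 4.94*i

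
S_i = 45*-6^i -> [45, -270, 1620, -9720, 58320]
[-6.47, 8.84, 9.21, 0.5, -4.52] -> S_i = Random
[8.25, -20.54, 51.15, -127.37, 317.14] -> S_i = 8.25*(-2.49)^i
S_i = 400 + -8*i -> [400, 392, 384, 376, 368]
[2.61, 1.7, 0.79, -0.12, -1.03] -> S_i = 2.61 + -0.91*i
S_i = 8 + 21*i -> [8, 29, 50, 71, 92]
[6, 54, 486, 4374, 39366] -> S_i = 6*9^i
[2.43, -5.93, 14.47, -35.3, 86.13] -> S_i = 2.43*(-2.44)^i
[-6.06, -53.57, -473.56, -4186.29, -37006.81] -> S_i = -6.06*8.84^i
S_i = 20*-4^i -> [20, -80, 320, -1280, 5120]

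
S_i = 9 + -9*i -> [9, 0, -9, -18, -27]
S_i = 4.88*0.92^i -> [4.88, 4.49, 4.13, 3.8, 3.5]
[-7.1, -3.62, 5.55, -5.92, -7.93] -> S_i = Random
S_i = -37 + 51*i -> [-37, 14, 65, 116, 167]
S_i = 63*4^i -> [63, 252, 1008, 4032, 16128]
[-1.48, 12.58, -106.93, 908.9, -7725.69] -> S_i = -1.48*(-8.50)^i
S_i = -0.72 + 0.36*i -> [-0.72, -0.36, 0.0, 0.36, 0.72]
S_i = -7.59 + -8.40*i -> [-7.59, -15.99, -24.39, -32.79, -41.19]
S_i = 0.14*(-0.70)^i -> [0.14, -0.1, 0.07, -0.05, 0.03]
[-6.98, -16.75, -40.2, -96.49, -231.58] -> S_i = -6.98*2.40^i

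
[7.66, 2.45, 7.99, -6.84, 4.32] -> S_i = Random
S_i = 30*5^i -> [30, 150, 750, 3750, 18750]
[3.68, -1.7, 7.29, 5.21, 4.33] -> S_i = Random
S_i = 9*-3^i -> [9, -27, 81, -243, 729]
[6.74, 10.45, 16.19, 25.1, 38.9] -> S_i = 6.74*1.55^i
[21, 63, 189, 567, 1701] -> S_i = 21*3^i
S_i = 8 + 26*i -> [8, 34, 60, 86, 112]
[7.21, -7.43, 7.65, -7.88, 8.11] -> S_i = 7.21*(-1.03)^i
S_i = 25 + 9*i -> [25, 34, 43, 52, 61]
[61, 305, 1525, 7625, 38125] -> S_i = 61*5^i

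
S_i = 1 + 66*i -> [1, 67, 133, 199, 265]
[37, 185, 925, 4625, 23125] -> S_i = 37*5^i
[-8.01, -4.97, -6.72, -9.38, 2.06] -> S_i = Random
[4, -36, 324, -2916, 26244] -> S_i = 4*-9^i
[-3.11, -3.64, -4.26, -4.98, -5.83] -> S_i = -3.11*1.17^i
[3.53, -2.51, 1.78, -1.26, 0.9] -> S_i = 3.53*(-0.71)^i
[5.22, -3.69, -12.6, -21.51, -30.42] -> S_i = 5.22 + -8.91*i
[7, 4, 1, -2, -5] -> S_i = 7 + -3*i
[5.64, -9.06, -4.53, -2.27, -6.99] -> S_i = Random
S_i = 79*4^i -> [79, 316, 1264, 5056, 20224]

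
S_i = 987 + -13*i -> [987, 974, 961, 948, 935]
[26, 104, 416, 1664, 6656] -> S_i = 26*4^i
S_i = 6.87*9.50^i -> [6.87, 65.26, 620.02, 5890.17, 55956.58]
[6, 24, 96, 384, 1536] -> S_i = 6*4^i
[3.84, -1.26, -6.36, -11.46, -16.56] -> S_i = 3.84 + -5.10*i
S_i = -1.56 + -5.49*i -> [-1.56, -7.05, -12.54, -18.03, -23.52]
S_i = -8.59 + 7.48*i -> [-8.59, -1.11, 6.37, 13.85, 21.33]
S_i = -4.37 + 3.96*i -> [-4.37, -0.41, 3.55, 7.51, 11.47]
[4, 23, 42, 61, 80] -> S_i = 4 + 19*i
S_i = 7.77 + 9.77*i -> [7.77, 17.54, 27.31, 37.08, 46.85]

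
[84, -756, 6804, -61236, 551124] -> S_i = 84*-9^i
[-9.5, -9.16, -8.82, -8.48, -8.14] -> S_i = -9.50 + 0.34*i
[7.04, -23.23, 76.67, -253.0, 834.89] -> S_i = 7.04*(-3.30)^i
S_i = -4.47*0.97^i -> [-4.47, -4.34, -4.21, -4.08, -3.96]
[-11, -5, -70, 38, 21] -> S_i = Random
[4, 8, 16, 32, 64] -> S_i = 4*2^i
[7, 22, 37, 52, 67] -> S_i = 7 + 15*i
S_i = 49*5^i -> [49, 245, 1225, 6125, 30625]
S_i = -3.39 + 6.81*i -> [-3.39, 3.42, 10.23, 17.04, 23.85]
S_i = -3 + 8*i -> [-3, 5, 13, 21, 29]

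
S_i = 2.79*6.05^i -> [2.79, 16.88, 102.12, 617.83, 3737.88]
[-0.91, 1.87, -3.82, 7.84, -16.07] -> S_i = -0.91*(-2.05)^i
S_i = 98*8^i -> [98, 784, 6272, 50176, 401408]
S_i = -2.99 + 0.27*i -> [-2.99, -2.72, -2.45, -2.18, -1.91]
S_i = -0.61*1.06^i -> [-0.61, -0.65, -0.69, -0.73, -0.77]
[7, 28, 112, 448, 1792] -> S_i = 7*4^i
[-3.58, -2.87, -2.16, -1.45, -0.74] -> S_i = -3.58 + 0.71*i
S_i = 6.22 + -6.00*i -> [6.22, 0.22, -5.78, -11.78, -17.78]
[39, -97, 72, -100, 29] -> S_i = Random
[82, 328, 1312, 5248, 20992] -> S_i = 82*4^i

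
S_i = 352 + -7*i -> [352, 345, 338, 331, 324]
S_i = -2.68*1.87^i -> [-2.68, -5.01, -9.37, -17.53, -32.77]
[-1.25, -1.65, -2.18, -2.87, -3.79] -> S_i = -1.25*1.32^i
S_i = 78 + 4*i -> [78, 82, 86, 90, 94]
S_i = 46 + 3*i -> [46, 49, 52, 55, 58]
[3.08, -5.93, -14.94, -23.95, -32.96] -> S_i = 3.08 + -9.01*i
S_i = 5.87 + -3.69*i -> [5.87, 2.18, -1.51, -5.2, -8.89]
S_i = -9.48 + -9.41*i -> [-9.48, -18.89, -28.3, -37.71, -47.12]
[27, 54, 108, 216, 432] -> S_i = 27*2^i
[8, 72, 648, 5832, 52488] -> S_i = 8*9^i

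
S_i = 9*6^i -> [9, 54, 324, 1944, 11664]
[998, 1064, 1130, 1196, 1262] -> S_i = 998 + 66*i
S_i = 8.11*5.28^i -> [8.11, 42.82, 226.09, 1193.78, 6303.13]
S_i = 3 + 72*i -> [3, 75, 147, 219, 291]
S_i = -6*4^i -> [-6, -24, -96, -384, -1536]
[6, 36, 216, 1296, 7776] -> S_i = 6*6^i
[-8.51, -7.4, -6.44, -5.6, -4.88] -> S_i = -8.51*0.87^i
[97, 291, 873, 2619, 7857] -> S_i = 97*3^i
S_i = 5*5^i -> [5, 25, 125, 625, 3125]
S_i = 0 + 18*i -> [0, 18, 36, 54, 72]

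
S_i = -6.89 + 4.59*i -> [-6.89, -2.3, 2.29, 6.88, 11.47]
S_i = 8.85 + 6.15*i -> [8.85, 15.0, 21.15, 27.3, 33.45]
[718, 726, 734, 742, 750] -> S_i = 718 + 8*i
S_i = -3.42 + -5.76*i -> [-3.42, -9.18, -14.94, -20.7, -26.46]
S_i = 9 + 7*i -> [9, 16, 23, 30, 37]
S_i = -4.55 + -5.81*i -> [-4.55, -10.36, -16.17, -21.98, -27.79]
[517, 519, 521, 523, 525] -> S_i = 517 + 2*i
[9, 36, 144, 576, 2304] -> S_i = 9*4^i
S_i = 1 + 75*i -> [1, 76, 151, 226, 301]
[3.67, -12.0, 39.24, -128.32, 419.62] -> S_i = 3.67*(-3.27)^i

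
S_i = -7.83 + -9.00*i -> [-7.83, -16.83, -25.83, -34.83, -43.83]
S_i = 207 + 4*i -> [207, 211, 215, 219, 223]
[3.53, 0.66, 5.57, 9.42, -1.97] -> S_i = Random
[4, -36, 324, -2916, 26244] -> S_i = 4*-9^i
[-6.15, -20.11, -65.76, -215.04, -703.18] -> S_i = -6.15*3.27^i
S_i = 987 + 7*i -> [987, 994, 1001, 1008, 1015]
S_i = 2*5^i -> [2, 10, 50, 250, 1250]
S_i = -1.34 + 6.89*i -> [-1.34, 5.55, 12.44, 19.33, 26.22]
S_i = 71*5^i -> [71, 355, 1775, 8875, 44375]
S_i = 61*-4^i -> [61, -244, 976, -3904, 15616]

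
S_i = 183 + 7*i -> [183, 190, 197, 204, 211]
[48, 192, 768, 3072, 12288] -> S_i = 48*4^i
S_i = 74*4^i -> [74, 296, 1184, 4736, 18944]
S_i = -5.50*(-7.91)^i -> [-5.5, 43.5, -344.12, 2722.03, -21531.22]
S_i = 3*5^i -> [3, 15, 75, 375, 1875]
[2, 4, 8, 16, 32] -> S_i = 2*2^i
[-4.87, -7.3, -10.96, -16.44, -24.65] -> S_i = -4.87*1.50^i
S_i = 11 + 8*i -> [11, 19, 27, 35, 43]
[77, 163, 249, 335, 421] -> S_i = 77 + 86*i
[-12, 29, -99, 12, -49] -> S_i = Random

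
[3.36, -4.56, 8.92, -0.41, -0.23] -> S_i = Random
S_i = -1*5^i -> [-1, -5, -25, -125, -625]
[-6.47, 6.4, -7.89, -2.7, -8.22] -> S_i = Random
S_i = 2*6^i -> [2, 12, 72, 432, 2592]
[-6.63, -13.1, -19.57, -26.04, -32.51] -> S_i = -6.63 + -6.47*i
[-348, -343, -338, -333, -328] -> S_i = -348 + 5*i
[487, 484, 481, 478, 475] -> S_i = 487 + -3*i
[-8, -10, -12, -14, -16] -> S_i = -8 + -2*i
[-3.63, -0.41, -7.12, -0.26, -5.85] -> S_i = Random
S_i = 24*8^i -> [24, 192, 1536, 12288, 98304]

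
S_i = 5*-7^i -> [5, -35, 245, -1715, 12005]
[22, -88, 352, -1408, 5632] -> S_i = 22*-4^i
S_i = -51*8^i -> [-51, -408, -3264, -26112, -208896]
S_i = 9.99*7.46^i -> [9.99, 74.53, 555.96, 4147.46, 30940.03]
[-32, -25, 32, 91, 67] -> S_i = Random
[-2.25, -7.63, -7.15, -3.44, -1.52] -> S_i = Random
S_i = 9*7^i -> [9, 63, 441, 3087, 21609]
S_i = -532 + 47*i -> [-532, -485, -438, -391, -344]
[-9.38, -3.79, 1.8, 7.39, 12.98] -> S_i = -9.38 + 5.59*i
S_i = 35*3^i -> [35, 105, 315, 945, 2835]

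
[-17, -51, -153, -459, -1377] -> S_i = -17*3^i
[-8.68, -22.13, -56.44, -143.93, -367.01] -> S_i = -8.68*2.55^i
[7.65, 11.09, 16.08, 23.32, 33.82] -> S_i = 7.65*1.45^i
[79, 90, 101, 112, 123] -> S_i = 79 + 11*i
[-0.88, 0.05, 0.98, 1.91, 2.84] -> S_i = -0.88 + 0.93*i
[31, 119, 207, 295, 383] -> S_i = 31 + 88*i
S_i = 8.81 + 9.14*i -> [8.81, 17.95, 27.09, 36.23, 45.37]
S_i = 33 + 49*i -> [33, 82, 131, 180, 229]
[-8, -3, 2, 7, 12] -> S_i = -8 + 5*i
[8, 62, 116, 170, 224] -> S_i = 8 + 54*i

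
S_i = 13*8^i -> [13, 104, 832, 6656, 53248]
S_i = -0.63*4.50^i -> [-0.63, -2.84, -12.76, -57.41, -258.34]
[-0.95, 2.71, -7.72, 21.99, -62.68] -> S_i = -0.95*(-2.85)^i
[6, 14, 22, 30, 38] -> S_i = 6 + 8*i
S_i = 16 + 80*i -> [16, 96, 176, 256, 336]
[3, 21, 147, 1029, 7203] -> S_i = 3*7^i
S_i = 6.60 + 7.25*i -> [6.6, 13.85, 21.1, 28.35, 35.6]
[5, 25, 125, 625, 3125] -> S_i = 5*5^i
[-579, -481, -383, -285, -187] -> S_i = -579 + 98*i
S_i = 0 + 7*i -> [0, 7, 14, 21, 28]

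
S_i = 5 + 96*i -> [5, 101, 197, 293, 389]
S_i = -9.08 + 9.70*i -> [-9.08, 0.62, 10.32, 20.02, 29.72]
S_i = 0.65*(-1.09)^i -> [0.65, -0.71, 0.77, -0.84, 0.92]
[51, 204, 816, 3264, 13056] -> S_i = 51*4^i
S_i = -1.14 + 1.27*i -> [-1.14, 0.13, 1.4, 2.67, 3.94]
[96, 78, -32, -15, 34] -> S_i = Random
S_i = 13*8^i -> [13, 104, 832, 6656, 53248]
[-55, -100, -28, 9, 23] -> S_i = Random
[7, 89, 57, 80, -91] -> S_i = Random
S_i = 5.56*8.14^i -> [5.56, 45.26, 368.4, 2998.8, 24410.26]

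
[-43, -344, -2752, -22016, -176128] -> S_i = -43*8^i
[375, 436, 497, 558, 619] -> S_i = 375 + 61*i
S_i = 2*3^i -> [2, 6, 18, 54, 162]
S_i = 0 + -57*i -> [0, -57, -114, -171, -228]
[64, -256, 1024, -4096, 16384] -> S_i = 64*-4^i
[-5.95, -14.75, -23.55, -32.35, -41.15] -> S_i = -5.95 + -8.80*i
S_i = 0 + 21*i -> [0, 21, 42, 63, 84]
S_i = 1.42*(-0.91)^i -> [1.42, -1.29, 1.18, -1.07, 0.97]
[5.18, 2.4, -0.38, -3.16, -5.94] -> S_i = 5.18 + -2.78*i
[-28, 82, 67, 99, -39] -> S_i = Random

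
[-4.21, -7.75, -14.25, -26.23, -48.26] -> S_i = -4.21*1.84^i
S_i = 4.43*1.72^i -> [4.43, 7.62, 13.11, 22.54, 38.77]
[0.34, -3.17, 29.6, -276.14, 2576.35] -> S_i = 0.34*(-9.33)^i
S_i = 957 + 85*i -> [957, 1042, 1127, 1212, 1297]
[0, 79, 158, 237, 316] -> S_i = 0 + 79*i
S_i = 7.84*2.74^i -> [7.84, 21.48, 58.86, 161.28, 441.89]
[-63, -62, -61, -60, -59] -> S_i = -63 + 1*i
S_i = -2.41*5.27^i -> [-2.41, -12.7, -66.93, -352.74, -1858.91]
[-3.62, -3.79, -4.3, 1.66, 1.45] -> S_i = Random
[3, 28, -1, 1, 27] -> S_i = Random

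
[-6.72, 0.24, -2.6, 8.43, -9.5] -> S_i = Random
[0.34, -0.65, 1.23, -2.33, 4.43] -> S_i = 0.34*(-1.90)^i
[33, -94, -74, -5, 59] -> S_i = Random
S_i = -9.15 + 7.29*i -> [-9.15, -1.86, 5.43, 12.72, 20.01]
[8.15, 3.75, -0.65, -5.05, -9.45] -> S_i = 8.15 + -4.40*i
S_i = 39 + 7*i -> [39, 46, 53, 60, 67]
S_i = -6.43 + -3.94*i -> [-6.43, -10.37, -14.31, -18.25, -22.19]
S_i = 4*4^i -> [4, 16, 64, 256, 1024]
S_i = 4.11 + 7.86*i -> [4.11, 11.97, 19.83, 27.69, 35.55]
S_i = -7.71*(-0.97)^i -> [-7.71, 7.48, -7.25, 7.04, -6.83]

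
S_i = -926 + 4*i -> [-926, -922, -918, -914, -910]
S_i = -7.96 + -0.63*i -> [-7.96, -8.59, -9.22, -9.85, -10.48]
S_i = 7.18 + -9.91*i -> [7.18, -2.73, -12.64, -22.55, -32.46]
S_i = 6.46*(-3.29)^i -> [6.46, -21.25, 69.92, -230.05, 756.86]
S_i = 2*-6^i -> [2, -12, 72, -432, 2592]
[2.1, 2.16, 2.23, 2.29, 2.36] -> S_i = 2.10*1.03^i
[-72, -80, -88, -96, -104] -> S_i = -72 + -8*i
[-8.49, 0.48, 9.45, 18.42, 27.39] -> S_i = -8.49 + 8.97*i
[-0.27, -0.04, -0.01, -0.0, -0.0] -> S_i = -0.27*0.14^i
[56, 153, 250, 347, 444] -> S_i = 56 + 97*i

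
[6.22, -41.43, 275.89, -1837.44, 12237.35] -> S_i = 6.22*(-6.66)^i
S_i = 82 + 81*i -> [82, 163, 244, 325, 406]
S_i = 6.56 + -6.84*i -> [6.56, -0.28, -7.12, -13.96, -20.8]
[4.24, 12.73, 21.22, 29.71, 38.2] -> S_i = 4.24 + 8.49*i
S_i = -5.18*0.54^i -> [-5.18, -2.8, -1.51, -0.82, -0.44]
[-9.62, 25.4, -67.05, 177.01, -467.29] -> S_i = -9.62*(-2.64)^i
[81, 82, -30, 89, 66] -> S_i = Random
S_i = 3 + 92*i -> [3, 95, 187, 279, 371]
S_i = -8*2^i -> [-8, -16, -32, -64, -128]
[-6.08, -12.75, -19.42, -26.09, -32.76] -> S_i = -6.08 + -6.67*i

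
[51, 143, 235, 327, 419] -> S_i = 51 + 92*i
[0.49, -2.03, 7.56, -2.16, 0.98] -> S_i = Random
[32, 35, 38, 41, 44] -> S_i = 32 + 3*i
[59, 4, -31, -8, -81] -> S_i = Random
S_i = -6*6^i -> [-6, -36, -216, -1296, -7776]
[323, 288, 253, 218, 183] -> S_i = 323 + -35*i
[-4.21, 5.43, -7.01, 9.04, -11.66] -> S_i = -4.21*(-1.29)^i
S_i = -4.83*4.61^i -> [-4.83, -22.27, -102.65, -473.21, -2181.48]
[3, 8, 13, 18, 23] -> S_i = 3 + 5*i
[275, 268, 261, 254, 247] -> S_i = 275 + -7*i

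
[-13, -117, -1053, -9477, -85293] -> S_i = -13*9^i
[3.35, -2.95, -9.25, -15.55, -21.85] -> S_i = 3.35 + -6.30*i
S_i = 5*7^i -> [5, 35, 245, 1715, 12005]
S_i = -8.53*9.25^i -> [-8.53, -78.9, -729.85, -6751.1, -62447.63]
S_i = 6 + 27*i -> [6, 33, 60, 87, 114]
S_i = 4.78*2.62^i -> [4.78, 12.52, 32.81, 85.97, 225.23]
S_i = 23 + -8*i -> [23, 15, 7, -1, -9]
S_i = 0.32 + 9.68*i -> [0.32, 10.0, 19.68, 29.36, 39.04]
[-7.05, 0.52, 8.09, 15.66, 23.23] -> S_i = -7.05 + 7.57*i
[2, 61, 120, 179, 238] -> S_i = 2 + 59*i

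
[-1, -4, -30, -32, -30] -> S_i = Random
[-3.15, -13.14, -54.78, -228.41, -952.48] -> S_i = -3.15*4.17^i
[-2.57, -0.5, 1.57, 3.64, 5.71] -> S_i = -2.57 + 2.07*i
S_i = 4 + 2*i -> [4, 6, 8, 10, 12]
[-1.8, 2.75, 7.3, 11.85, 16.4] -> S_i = -1.80 + 4.55*i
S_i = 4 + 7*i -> [4, 11, 18, 25, 32]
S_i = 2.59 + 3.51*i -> [2.59, 6.1, 9.61, 13.12, 16.63]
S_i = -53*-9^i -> [-53, 477, -4293, 38637, -347733]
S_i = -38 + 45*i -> [-38, 7, 52, 97, 142]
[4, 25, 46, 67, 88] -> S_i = 4 + 21*i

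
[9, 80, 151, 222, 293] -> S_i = 9 + 71*i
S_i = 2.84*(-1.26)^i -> [2.84, -3.58, 4.51, -5.68, 7.16]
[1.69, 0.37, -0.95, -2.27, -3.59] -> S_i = 1.69 + -1.32*i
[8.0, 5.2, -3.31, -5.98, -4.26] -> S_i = Random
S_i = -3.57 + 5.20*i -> [-3.57, 1.63, 6.83, 12.03, 17.23]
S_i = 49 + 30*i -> [49, 79, 109, 139, 169]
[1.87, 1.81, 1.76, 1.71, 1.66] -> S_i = 1.87*0.97^i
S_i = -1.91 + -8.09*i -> [-1.91, -10.0, -18.09, -26.18, -34.27]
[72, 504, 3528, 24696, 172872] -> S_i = 72*7^i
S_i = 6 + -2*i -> [6, 4, 2, 0, -2]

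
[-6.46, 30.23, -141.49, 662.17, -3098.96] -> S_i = -6.46*(-4.68)^i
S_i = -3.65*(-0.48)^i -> [-3.65, 1.75, -0.84, 0.4, -0.19]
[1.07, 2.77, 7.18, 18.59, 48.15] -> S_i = 1.07*2.59^i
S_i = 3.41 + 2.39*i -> [3.41, 5.8, 8.19, 10.58, 12.97]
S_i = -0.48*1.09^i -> [-0.48, -0.52, -0.57, -0.62, -0.68]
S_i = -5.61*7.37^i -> [-5.61, -41.35, -304.72, -2245.77, -16551.33]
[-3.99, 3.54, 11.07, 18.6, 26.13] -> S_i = -3.99 + 7.53*i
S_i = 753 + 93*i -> [753, 846, 939, 1032, 1125]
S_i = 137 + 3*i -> [137, 140, 143, 146, 149]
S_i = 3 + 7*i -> [3, 10, 17, 24, 31]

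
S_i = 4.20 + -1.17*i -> [4.2, 3.03, 1.86, 0.69, -0.48]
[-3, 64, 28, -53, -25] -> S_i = Random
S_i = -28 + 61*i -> [-28, 33, 94, 155, 216]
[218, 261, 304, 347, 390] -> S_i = 218 + 43*i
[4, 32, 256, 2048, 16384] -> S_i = 4*8^i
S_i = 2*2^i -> [2, 4, 8, 16, 32]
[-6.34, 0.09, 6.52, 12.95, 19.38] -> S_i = -6.34 + 6.43*i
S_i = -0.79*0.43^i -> [-0.79, -0.34, -0.15, -0.06, -0.03]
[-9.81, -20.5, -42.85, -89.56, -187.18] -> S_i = -9.81*2.09^i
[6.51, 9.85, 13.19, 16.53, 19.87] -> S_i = 6.51 + 3.34*i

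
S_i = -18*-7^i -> [-18, 126, -882, 6174, -43218]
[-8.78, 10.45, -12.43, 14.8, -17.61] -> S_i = -8.78*(-1.19)^i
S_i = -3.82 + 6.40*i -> [-3.82, 2.58, 8.98, 15.38, 21.78]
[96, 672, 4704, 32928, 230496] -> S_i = 96*7^i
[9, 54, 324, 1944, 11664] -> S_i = 9*6^i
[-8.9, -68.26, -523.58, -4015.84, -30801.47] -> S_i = -8.90*7.67^i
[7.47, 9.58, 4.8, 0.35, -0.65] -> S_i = Random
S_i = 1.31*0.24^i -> [1.31, 0.31, 0.08, 0.02, 0.0]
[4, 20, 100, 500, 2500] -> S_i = 4*5^i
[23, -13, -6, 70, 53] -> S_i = Random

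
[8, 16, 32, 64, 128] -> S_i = 8*2^i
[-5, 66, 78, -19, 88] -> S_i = Random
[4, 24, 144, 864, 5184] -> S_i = 4*6^i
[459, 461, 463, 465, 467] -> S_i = 459 + 2*i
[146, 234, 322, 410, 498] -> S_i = 146 + 88*i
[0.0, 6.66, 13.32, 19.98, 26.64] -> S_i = 0.00 + 6.66*i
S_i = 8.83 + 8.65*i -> [8.83, 17.48, 26.13, 34.78, 43.43]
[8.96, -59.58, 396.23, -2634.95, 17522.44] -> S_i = 8.96*(-6.65)^i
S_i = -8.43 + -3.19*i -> [-8.43, -11.62, -14.81, -18.0, -21.19]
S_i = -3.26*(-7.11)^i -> [-3.26, 23.18, -164.8, 1171.73, -8330.98]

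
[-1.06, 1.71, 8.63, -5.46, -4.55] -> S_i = Random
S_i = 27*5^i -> [27, 135, 675, 3375, 16875]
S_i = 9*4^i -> [9, 36, 144, 576, 2304]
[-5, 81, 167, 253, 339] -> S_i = -5 + 86*i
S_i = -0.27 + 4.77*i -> [-0.27, 4.5, 9.27, 14.04, 18.81]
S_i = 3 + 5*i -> [3, 8, 13, 18, 23]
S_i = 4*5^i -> [4, 20, 100, 500, 2500]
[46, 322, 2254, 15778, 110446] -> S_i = 46*7^i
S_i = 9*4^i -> [9, 36, 144, 576, 2304]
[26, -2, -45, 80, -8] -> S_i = Random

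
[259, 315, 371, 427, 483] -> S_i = 259 + 56*i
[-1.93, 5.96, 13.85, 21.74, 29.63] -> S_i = -1.93 + 7.89*i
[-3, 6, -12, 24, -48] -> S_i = -3*-2^i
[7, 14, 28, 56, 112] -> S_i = 7*2^i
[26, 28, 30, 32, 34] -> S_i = 26 + 2*i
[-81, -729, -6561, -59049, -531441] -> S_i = -81*9^i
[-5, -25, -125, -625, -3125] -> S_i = -5*5^i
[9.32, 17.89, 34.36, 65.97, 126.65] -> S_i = 9.32*1.92^i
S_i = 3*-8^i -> [3, -24, 192, -1536, 12288]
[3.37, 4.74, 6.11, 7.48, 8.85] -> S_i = 3.37 + 1.37*i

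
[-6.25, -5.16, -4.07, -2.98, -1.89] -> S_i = -6.25 + 1.09*i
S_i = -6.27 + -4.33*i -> [-6.27, -10.6, -14.93, -19.26, -23.59]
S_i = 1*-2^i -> [1, -2, 4, -8, 16]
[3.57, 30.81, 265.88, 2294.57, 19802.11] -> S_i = 3.57*8.63^i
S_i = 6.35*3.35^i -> [6.35, 21.27, 71.26, 238.73, 799.75]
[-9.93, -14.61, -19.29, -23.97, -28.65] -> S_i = -9.93 + -4.68*i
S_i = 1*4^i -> [1, 4, 16, 64, 256]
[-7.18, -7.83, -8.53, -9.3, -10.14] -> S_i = -7.18*1.09^i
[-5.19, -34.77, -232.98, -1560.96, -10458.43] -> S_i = -5.19*6.70^i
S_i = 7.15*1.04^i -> [7.15, 7.44, 7.73, 8.04, 8.36]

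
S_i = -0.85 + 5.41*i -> [-0.85, 4.56, 9.97, 15.38, 20.79]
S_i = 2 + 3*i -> [2, 5, 8, 11, 14]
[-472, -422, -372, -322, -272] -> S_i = -472 + 50*i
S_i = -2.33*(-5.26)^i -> [-2.33, 12.26, -64.47, 339.09, -1783.61]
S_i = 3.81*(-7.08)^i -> [3.81, -26.97, 190.98, -1352.15, 9573.22]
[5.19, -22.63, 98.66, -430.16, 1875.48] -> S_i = 5.19*(-4.36)^i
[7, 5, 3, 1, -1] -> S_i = 7 + -2*i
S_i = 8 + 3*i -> [8, 11, 14, 17, 20]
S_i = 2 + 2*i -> [2, 4, 6, 8, 10]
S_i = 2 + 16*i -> [2, 18, 34, 50, 66]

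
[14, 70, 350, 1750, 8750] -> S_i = 14*5^i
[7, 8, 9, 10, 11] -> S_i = 7 + 1*i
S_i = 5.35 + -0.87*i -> [5.35, 4.48, 3.61, 2.74, 1.87]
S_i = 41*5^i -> [41, 205, 1025, 5125, 25625]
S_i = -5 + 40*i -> [-5, 35, 75, 115, 155]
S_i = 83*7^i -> [83, 581, 4067, 28469, 199283]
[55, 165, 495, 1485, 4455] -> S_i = 55*3^i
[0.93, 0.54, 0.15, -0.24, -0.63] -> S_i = 0.93 + -0.39*i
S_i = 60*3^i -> [60, 180, 540, 1620, 4860]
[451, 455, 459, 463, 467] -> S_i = 451 + 4*i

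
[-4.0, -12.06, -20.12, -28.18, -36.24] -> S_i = -4.00 + -8.06*i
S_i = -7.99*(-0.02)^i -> [-7.99, 0.16, -0.0, 0.0, -0.0]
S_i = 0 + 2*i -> [0, 2, 4, 6, 8]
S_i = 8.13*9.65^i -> [8.13, 78.45, 757.09, 7305.88, 70501.73]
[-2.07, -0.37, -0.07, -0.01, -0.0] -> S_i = -2.07*0.18^i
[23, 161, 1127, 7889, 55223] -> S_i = 23*7^i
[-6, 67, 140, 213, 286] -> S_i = -6 + 73*i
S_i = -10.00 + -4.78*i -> [-10.0, -14.78, -19.56, -24.34, -29.12]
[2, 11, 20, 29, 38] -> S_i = 2 + 9*i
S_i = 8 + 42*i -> [8, 50, 92, 134, 176]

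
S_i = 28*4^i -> [28, 112, 448, 1792, 7168]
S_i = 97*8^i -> [97, 776, 6208, 49664, 397312]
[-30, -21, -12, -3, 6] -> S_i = -30 + 9*i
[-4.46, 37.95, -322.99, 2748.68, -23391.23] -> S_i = -4.46*(-8.51)^i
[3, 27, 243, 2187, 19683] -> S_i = 3*9^i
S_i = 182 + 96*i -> [182, 278, 374, 470, 566]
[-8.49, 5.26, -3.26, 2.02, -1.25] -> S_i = -8.49*(-0.62)^i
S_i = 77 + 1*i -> [77, 78, 79, 80, 81]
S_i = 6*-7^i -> [6, -42, 294, -2058, 14406]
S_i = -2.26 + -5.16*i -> [-2.26, -7.42, -12.58, -17.74, -22.9]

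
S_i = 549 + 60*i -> [549, 609, 669, 729, 789]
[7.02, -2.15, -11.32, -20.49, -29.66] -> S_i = 7.02 + -9.17*i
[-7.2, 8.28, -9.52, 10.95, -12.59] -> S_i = -7.20*(-1.15)^i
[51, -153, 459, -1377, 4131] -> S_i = 51*-3^i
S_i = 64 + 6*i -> [64, 70, 76, 82, 88]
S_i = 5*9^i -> [5, 45, 405, 3645, 32805]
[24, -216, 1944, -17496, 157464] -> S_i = 24*-9^i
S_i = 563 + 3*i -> [563, 566, 569, 572, 575]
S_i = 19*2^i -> [19, 38, 76, 152, 304]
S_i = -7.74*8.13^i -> [-7.74, -62.93, -511.59, -4159.23, -33814.51]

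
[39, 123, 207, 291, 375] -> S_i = 39 + 84*i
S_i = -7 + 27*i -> [-7, 20, 47, 74, 101]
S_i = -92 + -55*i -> [-92, -147, -202, -257, -312]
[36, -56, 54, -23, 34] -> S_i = Random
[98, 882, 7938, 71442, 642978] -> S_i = 98*9^i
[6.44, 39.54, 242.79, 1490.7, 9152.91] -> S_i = 6.44*6.14^i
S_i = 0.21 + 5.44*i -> [0.21, 5.65, 11.09, 16.53, 21.97]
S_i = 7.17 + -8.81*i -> [7.17, -1.64, -10.45, -19.26, -28.07]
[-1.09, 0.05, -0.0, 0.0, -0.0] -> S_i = -1.09*(-0.05)^i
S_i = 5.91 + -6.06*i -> [5.91, -0.15, -6.21, -12.27, -18.33]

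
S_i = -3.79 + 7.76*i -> [-3.79, 3.97, 11.73, 19.49, 27.25]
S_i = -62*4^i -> [-62, -248, -992, -3968, -15872]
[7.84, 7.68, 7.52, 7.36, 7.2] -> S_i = 7.84 + -0.16*i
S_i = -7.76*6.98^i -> [-7.76, -54.16, -378.07, -2638.93, -18419.74]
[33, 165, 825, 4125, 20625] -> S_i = 33*5^i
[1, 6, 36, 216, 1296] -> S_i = 1*6^i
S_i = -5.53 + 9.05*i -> [-5.53, 3.52, 12.57, 21.62, 30.67]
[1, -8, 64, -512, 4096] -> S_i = 1*-8^i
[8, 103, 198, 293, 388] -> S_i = 8 + 95*i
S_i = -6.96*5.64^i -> [-6.96, -39.25, -221.39, -1248.67, -7042.48]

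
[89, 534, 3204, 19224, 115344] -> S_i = 89*6^i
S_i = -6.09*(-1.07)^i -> [-6.09, 6.52, -6.97, 7.46, -7.98]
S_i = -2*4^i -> [-2, -8, -32, -128, -512]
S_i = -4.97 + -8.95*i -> [-4.97, -13.92, -22.87, -31.82, -40.77]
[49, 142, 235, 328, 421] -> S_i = 49 + 93*i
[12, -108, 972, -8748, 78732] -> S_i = 12*-9^i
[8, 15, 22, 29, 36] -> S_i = 8 + 7*i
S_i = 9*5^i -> [9, 45, 225, 1125, 5625]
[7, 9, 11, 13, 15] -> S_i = 7 + 2*i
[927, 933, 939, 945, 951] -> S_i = 927 + 6*i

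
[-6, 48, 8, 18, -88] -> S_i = Random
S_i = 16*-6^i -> [16, -96, 576, -3456, 20736]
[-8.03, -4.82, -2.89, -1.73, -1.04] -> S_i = -8.03*0.60^i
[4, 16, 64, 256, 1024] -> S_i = 4*4^i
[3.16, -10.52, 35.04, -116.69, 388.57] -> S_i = 3.16*(-3.33)^i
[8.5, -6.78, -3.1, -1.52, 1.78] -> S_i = Random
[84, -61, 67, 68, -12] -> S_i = Random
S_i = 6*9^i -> [6, 54, 486, 4374, 39366]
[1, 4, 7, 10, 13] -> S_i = 1 + 3*i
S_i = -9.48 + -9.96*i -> [-9.48, -19.44, -29.4, -39.36, -49.32]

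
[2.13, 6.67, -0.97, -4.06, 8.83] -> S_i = Random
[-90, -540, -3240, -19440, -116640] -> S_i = -90*6^i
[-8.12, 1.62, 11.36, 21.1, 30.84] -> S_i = -8.12 + 9.74*i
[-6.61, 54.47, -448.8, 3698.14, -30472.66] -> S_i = -6.61*(-8.24)^i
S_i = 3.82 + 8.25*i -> [3.82, 12.07, 20.32, 28.57, 36.82]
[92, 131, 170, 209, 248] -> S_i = 92 + 39*i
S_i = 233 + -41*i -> [233, 192, 151, 110, 69]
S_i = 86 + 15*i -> [86, 101, 116, 131, 146]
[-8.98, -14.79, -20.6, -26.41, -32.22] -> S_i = -8.98 + -5.81*i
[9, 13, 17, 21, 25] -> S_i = 9 + 4*i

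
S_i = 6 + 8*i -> [6, 14, 22, 30, 38]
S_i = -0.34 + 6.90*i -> [-0.34, 6.56, 13.46, 20.36, 27.26]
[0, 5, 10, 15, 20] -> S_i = 0 + 5*i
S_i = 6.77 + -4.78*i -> [6.77, 1.99, -2.79, -7.57, -12.35]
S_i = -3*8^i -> [-3, -24, -192, -1536, -12288]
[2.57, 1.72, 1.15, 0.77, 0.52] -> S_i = 2.57*0.67^i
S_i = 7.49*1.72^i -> [7.49, 12.88, 22.16, 38.11, 65.55]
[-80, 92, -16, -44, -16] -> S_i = Random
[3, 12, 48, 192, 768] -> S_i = 3*4^i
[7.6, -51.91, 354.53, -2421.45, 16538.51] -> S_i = 7.60*(-6.83)^i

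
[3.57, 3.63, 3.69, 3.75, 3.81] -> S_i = 3.57 + 0.06*i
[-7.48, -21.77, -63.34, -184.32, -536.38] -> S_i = -7.48*2.91^i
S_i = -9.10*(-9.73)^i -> [-9.1, 88.54, -861.52, 8382.62, -81562.92]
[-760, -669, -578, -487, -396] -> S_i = -760 + 91*i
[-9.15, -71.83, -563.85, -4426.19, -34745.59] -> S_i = -9.15*7.85^i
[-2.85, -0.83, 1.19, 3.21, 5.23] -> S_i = -2.85 + 2.02*i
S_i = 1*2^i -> [1, 2, 4, 8, 16]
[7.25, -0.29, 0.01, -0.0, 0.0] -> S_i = 7.25*(-0.04)^i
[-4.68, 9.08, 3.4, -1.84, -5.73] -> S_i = Random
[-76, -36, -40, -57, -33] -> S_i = Random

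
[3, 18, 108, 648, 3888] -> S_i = 3*6^i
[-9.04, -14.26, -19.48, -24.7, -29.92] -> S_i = -9.04 + -5.22*i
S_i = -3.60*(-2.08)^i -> [-3.6, 7.49, -15.58, 32.4, -67.38]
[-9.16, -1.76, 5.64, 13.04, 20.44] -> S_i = -9.16 + 7.40*i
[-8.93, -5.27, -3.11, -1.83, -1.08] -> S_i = -8.93*0.59^i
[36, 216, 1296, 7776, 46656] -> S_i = 36*6^i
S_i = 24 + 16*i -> [24, 40, 56, 72, 88]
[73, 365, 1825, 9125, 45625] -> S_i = 73*5^i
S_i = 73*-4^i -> [73, -292, 1168, -4672, 18688]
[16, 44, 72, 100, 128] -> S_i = 16 + 28*i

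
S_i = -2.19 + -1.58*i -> [-2.19, -3.77, -5.35, -6.93, -8.51]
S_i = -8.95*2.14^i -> [-8.95, -19.15, -40.99, -87.71, -187.71]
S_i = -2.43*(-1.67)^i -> [-2.43, 4.06, -6.78, 11.32, -18.9]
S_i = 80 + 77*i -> [80, 157, 234, 311, 388]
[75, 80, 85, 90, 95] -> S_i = 75 + 5*i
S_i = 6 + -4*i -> [6, 2, -2, -6, -10]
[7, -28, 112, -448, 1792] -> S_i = 7*-4^i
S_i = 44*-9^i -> [44, -396, 3564, -32076, 288684]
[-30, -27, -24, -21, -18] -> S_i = -30 + 3*i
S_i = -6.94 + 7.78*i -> [-6.94, 0.84, 8.62, 16.4, 24.18]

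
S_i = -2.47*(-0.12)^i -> [-2.47, 0.3, -0.04, 0.0, -0.0]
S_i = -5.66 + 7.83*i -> [-5.66, 2.17, 10.0, 17.83, 25.66]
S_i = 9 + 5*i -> [9, 14, 19, 24, 29]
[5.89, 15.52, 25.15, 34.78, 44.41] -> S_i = 5.89 + 9.63*i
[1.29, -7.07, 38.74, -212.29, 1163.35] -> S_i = 1.29*(-5.48)^i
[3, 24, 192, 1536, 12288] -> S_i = 3*8^i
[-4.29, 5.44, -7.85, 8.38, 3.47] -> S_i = Random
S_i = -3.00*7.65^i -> [-3.0, -22.95, -175.57, -1343.09, -10274.65]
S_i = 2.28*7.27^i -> [2.28, 16.58, 120.5, 876.07, 6369.02]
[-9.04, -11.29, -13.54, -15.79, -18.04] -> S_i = -9.04 + -2.25*i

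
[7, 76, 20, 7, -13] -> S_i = Random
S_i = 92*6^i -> [92, 552, 3312, 19872, 119232]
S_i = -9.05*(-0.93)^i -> [-9.05, 8.42, -7.83, 7.28, -6.77]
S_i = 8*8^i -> [8, 64, 512, 4096, 32768]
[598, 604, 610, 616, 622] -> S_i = 598 + 6*i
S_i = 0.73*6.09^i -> [0.73, 4.45, 27.07, 164.88, 1004.13]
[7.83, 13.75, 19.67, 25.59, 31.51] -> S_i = 7.83 + 5.92*i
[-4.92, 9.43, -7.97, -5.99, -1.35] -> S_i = Random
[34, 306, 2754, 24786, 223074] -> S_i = 34*9^i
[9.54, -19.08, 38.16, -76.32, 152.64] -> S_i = 9.54*(-2.00)^i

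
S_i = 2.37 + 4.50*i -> [2.37, 6.87, 11.37, 15.87, 20.37]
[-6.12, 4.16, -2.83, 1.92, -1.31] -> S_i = -6.12*(-0.68)^i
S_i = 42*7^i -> [42, 294, 2058, 14406, 100842]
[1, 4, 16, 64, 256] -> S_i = 1*4^i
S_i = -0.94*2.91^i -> [-0.94, -2.74, -7.96, -23.16, -67.41]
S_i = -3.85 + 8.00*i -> [-3.85, 4.15, 12.15, 20.15, 28.15]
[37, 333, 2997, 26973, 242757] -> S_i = 37*9^i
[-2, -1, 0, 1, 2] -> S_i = -2 + 1*i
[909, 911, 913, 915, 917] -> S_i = 909 + 2*i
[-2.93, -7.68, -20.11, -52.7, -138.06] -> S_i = -2.93*2.62^i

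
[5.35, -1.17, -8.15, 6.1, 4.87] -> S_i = Random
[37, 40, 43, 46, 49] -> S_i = 37 + 3*i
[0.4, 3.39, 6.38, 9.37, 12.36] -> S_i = 0.40 + 2.99*i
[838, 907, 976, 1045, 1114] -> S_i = 838 + 69*i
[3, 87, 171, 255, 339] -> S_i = 3 + 84*i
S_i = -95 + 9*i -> [-95, -86, -77, -68, -59]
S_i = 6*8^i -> [6, 48, 384, 3072, 24576]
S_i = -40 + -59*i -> [-40, -99, -158, -217, -276]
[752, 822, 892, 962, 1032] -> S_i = 752 + 70*i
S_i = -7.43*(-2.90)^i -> [-7.43, 21.55, -62.49, 181.21, -525.51]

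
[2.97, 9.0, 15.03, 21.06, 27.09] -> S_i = 2.97 + 6.03*i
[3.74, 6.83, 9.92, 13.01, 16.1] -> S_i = 3.74 + 3.09*i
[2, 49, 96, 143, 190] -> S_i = 2 + 47*i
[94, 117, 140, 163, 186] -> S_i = 94 + 23*i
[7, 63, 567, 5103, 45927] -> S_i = 7*9^i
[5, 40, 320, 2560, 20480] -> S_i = 5*8^i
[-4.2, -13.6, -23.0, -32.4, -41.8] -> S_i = -4.20 + -9.40*i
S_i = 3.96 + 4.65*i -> [3.96, 8.61, 13.26, 17.91, 22.56]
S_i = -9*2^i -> [-9, -18, -36, -72, -144]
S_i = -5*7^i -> [-5, -35, -245, -1715, -12005]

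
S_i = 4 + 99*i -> [4, 103, 202, 301, 400]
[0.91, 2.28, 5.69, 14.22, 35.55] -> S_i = 0.91*2.50^i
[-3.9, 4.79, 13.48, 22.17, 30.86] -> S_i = -3.90 + 8.69*i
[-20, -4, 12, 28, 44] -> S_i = -20 + 16*i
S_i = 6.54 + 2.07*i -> [6.54, 8.61, 10.68, 12.75, 14.82]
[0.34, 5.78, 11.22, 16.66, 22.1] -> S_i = 0.34 + 5.44*i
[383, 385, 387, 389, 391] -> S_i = 383 + 2*i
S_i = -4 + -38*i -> [-4, -42, -80, -118, -156]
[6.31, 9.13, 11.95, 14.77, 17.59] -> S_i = 6.31 + 2.82*i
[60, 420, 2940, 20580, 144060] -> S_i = 60*7^i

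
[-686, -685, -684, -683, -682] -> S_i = -686 + 1*i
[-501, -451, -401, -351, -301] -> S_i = -501 + 50*i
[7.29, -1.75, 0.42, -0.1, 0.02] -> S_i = 7.29*(-0.24)^i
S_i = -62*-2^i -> [-62, 124, -248, 496, -992]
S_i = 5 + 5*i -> [5, 10, 15, 20, 25]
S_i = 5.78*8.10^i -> [5.78, 46.82, 379.23, 3071.73, 24881.0]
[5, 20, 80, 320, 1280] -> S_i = 5*4^i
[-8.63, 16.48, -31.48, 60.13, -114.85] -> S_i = -8.63*(-1.91)^i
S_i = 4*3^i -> [4, 12, 36, 108, 324]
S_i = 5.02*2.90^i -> [5.02, 14.56, 42.22, 122.43, 355.06]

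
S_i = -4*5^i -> [-4, -20, -100, -500, -2500]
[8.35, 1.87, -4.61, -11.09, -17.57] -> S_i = 8.35 + -6.48*i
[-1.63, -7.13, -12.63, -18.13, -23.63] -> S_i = -1.63 + -5.50*i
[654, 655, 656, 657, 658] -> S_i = 654 + 1*i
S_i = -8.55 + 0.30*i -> [-8.55, -8.25, -7.95, -7.65, -7.35]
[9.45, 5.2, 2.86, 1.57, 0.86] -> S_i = 9.45*0.55^i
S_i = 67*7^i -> [67, 469, 3283, 22981, 160867]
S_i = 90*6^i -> [90, 540, 3240, 19440, 116640]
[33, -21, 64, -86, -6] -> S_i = Random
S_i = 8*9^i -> [8, 72, 648, 5832, 52488]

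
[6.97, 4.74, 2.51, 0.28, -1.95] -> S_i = 6.97 + -2.23*i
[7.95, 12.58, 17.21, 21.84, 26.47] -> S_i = 7.95 + 4.63*i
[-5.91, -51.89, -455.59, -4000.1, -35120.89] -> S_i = -5.91*8.78^i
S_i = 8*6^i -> [8, 48, 288, 1728, 10368]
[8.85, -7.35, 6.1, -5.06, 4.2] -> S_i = 8.85*(-0.83)^i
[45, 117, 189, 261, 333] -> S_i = 45 + 72*i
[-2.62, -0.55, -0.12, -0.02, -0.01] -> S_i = -2.62*0.21^i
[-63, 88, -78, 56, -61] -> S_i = Random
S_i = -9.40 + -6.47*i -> [-9.4, -15.87, -22.34, -28.81, -35.28]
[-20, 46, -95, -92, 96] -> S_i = Random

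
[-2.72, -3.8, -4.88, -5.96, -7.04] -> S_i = -2.72 + -1.08*i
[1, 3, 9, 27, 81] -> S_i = 1*3^i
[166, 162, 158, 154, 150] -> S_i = 166 + -4*i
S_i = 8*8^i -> [8, 64, 512, 4096, 32768]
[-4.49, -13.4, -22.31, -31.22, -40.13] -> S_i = -4.49 + -8.91*i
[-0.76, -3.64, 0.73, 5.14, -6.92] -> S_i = Random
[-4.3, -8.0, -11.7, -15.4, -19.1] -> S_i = -4.30 + -3.70*i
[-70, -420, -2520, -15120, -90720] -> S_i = -70*6^i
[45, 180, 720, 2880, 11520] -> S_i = 45*4^i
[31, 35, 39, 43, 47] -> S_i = 31 + 4*i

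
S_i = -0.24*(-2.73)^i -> [-0.24, 0.66, -1.79, 4.88, -13.33]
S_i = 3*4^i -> [3, 12, 48, 192, 768]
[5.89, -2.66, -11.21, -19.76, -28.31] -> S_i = 5.89 + -8.55*i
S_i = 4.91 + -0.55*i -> [4.91, 4.36, 3.81, 3.26, 2.71]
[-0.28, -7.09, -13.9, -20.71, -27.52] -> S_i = -0.28 + -6.81*i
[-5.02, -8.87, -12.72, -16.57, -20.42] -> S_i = -5.02 + -3.85*i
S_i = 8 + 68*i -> [8, 76, 144, 212, 280]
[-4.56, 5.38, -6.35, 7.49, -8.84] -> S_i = -4.56*(-1.18)^i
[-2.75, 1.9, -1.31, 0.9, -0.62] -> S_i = -2.75*(-0.69)^i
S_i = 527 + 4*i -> [527, 531, 535, 539, 543]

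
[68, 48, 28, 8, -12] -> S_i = 68 + -20*i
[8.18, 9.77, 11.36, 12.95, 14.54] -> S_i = 8.18 + 1.59*i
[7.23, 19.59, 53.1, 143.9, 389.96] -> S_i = 7.23*2.71^i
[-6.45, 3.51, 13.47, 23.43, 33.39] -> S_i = -6.45 + 9.96*i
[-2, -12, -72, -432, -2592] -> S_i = -2*6^i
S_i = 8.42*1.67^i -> [8.42, 14.06, 23.48, 39.22, 65.49]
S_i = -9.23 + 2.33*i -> [-9.23, -6.9, -4.57, -2.24, 0.09]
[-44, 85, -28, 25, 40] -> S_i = Random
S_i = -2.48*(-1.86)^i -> [-2.48, 4.61, -8.58, 15.96, -29.68]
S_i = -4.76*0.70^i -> [-4.76, -3.33, -2.33, -1.63, -1.14]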